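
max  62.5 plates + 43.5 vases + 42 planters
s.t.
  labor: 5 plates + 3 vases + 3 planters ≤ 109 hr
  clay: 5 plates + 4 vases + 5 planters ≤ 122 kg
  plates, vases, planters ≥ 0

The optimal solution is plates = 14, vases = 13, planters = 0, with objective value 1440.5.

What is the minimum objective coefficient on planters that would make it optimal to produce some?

49.5

Check each constraint at x*: labor 109/109 (tight); clay 122/122 (tight).
Dual feasibility on the basic columns requires 5·y_labor + 5·y_clay = 62.5, 3·y_labor + 4·y_clay = 43.5.
This yields shadow prices y_labor = 6.5, y_clay = 6.
planters enters the basis when its profit ≥ yᵀa₃ = 6.5·3 + 6·5 = 49.5.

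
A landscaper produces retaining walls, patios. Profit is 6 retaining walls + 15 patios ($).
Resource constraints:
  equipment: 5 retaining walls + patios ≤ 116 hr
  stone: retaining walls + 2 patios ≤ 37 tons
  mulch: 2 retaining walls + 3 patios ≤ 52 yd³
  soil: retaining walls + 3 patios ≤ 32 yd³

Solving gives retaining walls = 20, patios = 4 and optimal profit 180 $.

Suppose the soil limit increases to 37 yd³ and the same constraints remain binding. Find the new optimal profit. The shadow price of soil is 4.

Δb = 5, so new z* = 180 + (4)·(5) = 180 + 20 = 200.

200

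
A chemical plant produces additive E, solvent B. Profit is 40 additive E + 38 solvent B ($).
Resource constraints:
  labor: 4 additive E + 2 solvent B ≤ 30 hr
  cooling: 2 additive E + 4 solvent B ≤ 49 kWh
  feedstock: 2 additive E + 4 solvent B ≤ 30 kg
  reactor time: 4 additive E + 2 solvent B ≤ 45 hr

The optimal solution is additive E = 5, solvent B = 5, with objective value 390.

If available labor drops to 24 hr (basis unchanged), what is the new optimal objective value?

348

Check each constraint at x*: labor 30/30 (tight); cooling 30/49 (slack 19); feedstock 30/30 (tight); reactor time 30/45 (slack 15).
By complementary slackness, y = 0 for the non-binding constraints.
The binding rows give the dual system: 4·y_labor + 2·y_feedstock = 40 and 2·y_labor + 4·y_feedstock = 38.
→ y_labor = 7 and y_feedstock = 6.
Δz = y_labor·Δb = 7 × (-6) = -42, so new z* = 390 − 42 = 348.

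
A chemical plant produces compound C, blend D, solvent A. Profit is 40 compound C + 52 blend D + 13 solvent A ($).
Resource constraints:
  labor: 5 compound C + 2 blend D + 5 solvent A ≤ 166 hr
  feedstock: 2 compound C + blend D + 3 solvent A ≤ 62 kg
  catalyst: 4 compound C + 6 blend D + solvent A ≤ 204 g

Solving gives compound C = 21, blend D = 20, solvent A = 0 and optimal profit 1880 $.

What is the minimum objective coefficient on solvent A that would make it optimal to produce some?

Binding: feedstock and catalyst. Non-binding: labor (21 unused).
Slack constraints have shadow price 0 (complementary slackness).
Dual feasibility on the basic columns requires 2·y_feedstock + 4·y_catalyst = 40, 1·y_feedstock + 6·y_catalyst = 52.
This yields shadow prices y_feedstock = 4, y_catalyst = 8.
solvent A enters the basis when its profit ≥ yᵀa₃ = 4·3 + 8·1 = 20.

20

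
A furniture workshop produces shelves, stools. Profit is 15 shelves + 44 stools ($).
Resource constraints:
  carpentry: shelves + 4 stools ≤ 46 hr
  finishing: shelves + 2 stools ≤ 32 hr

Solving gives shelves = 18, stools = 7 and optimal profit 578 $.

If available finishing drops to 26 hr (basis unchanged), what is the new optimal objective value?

At the optimum: carpentry uses 46 of 46 (binding); finishing uses 32 of 32 (binding).
From A_Bᵀ y = c: 1·y_carpentry + 1·y_finishing = 15; 4·y_carpentry + 2·y_finishing = 44.
Solving: y_carpentry = 7, y_finishing = 8.
Δz = y_finishing·Δb = 8 × (-6) = -48, so new z* = 578 − 48 = 530.

530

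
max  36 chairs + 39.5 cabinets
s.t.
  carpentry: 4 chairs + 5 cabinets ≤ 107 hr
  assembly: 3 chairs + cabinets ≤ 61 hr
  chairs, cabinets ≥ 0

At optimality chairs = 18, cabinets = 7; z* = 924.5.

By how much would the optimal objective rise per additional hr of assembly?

2

At the optimum: carpentry uses 107 of 107 (binding); assembly uses 61 of 61 (binding).
Dual feasibility on the basic columns requires 4·y_carpentry + 3·y_assembly = 36, 5·y_carpentry + 1·y_assembly = 39.5.
This yields shadow prices y_carpentry = 7.5, y_assembly = 2.
Shadow price of assembly = 2.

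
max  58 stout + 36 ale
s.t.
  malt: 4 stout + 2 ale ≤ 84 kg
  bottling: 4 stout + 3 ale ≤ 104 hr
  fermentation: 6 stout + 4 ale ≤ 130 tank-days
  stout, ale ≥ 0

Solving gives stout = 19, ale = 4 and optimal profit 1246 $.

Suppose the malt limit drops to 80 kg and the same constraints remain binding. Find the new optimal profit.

Check each constraint at x*: malt 84/84 (tight); bottling 88/104 (slack 16); fermentation 130/130 (tight).
Since bottling is not tight, its dual is 0.
Dual feasibility on the basic columns requires 4·y_malt + 6·y_fermentation = 58, 2·y_malt + 4·y_fermentation = 36.
→ y_malt = 4 and y_fermentation = 7.
Δz = y_malt·Δb = 4 × (-4) = -16, so new z* = 1246 − 16 = 1230.

1230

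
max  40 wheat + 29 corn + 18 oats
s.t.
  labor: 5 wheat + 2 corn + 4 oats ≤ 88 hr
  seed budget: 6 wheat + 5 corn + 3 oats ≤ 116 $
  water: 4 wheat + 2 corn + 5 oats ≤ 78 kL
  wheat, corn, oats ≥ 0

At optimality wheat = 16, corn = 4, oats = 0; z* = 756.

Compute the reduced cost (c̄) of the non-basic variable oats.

-5

Check each constraint at x*: labor 88/88 (tight); seed budget 116/116 (tight); water 72/78 (slack 6).
Slack constraints have shadow price 0 (complementary slackness).
From A_Bᵀ y = c: 5·y_labor + 6·y_seed budget = 40; 2·y_labor + 5·y_seed budget = 29.
Solving: y_labor = 2, y_seed budget = 5.
Reduced cost of oats: c₃ − yᵀa₃ = 18 − (2·4 + 5·3) = 18 − 23 = -5.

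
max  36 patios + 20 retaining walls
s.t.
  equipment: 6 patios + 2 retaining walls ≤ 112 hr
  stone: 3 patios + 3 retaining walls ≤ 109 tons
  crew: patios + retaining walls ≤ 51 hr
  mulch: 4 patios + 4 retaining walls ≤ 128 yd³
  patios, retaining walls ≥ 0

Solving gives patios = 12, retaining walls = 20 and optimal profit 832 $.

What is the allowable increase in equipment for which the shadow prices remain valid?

Binding constraints: equipment, mulch. The basis is B = [[6,2],[4,4]] with det 16.
Per unit increase in equipment, x* moves by d = (0.25, -0.25).
The basis stays optimal until retaining walls reaches 0; allowable increase = 80 hr.

80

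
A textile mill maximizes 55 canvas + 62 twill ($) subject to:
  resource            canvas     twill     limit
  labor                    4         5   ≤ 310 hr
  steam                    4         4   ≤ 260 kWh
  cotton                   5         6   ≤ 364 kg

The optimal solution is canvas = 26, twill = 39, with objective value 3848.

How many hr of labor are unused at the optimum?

11

labor used = 4·26 + 5·39 = 299; slack = 310 − 299 = 11.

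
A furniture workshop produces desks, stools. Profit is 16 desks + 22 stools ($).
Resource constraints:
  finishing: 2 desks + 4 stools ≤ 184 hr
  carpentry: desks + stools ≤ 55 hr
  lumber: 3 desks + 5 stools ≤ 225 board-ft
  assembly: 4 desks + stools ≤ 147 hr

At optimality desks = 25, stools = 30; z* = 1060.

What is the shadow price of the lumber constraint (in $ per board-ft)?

3

At the optimum: finishing uses 170 of 184 (slack = 14); carpentry uses 55 of 55 (binding); lumber uses 225 of 225 (binding); assembly uses 130 of 147 (slack = 17).
Slack constraints have shadow price 0 (complementary slackness).
From A_Bᵀ y = c: 1·y_carpentry + 3·y_lumber = 16; 1·y_carpentry + 5·y_lumber = 22.
Solving: y_carpentry = 7, y_lumber = 3.
Shadow price of lumber = 3.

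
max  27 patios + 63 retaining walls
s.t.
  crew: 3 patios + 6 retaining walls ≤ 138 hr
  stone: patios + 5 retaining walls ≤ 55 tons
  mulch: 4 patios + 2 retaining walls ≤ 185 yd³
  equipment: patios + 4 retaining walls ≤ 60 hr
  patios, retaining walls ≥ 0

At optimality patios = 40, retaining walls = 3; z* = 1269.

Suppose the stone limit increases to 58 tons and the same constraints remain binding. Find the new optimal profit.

1278

Check each constraint at x*: crew 138/138 (tight); stone 55/55 (tight); mulch 166/185 (slack 19); equipment 52/60 (slack 8).
Since mulch, equipment are not tight, their duals are 0.
From A_Bᵀ y = c: 3·y_crew + 1·y_stone = 27; 6·y_crew + 5·y_stone = 63.
Solving: y_crew = 8, y_stone = 3.
Δz = y_stone·Δb = 3 × (3) = 9, so new z* = 1269 + 9 = 1278.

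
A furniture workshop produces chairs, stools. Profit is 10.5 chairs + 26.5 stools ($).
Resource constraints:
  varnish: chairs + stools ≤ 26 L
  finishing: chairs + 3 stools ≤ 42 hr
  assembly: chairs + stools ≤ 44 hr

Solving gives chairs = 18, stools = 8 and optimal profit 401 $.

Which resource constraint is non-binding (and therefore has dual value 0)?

assembly

varnish: 26/26 (binding)
finishing: 42/42 (binding)
assembly: 26/44 (slack 18)
By complementary slackness, a constraint with positive slack has shadow price 0 → assembly.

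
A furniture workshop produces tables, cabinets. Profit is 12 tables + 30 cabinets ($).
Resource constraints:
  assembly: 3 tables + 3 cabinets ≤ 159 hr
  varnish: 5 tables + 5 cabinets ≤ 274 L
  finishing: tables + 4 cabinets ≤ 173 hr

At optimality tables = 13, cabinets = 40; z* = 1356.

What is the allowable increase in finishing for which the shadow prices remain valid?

39

Binding constraints: assembly, finishing. The basis is B = [[3,3],[1,4]] with det 9.
Per unit increase in finishing, x* moves by d = (-0.3333, 0.3333).
The basis stays optimal until tables reaches 0; allowable increase = 39 hr.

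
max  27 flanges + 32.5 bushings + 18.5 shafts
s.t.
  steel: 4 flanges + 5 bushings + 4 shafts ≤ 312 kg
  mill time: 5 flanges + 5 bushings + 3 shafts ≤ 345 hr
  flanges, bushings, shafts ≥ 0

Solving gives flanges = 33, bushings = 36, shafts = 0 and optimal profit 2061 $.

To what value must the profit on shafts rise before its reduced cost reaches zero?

Both steel and mill time are binding at x*.
Dual feasibility on the basic columns requires 4·y_steel + 5·y_mill time = 27, 5·y_steel + 5·y_mill time = 32.5.
Solving: y_steel = 5.5, y_mill time = 1.
shafts enters the basis when its profit ≥ yᵀa₃ = 5.5·4 + 1·3 = 25.

25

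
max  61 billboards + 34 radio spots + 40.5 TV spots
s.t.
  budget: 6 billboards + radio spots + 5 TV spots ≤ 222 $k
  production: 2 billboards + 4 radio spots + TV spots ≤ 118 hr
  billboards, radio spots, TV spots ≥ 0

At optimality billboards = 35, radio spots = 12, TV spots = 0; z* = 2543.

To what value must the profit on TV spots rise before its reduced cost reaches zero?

46.5

Check each constraint at x*: budget 222/222 (tight); production 118/118 (tight).
From A_Bᵀ y = c: 6·y_budget + 2·y_production = 61; 1·y_budget + 4·y_production = 34.
→ y_budget = 8 and y_production = 6.5.
TV spots enters the basis when its profit ≥ yᵀa₃ = 8·5 + 6.5·1 = 46.5.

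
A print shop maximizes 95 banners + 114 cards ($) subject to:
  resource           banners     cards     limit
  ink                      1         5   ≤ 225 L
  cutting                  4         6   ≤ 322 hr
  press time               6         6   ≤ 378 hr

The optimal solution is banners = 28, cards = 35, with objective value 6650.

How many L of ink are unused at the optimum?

22

ink used = 1·28 + 5·35 = 203; slack = 225 − 203 = 22.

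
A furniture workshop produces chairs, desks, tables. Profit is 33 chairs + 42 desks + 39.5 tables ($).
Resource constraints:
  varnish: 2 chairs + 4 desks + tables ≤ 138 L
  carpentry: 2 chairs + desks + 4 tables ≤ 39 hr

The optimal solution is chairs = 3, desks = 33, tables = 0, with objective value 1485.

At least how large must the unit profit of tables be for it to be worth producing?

Check each constraint at x*: varnish 138/138 (tight); carpentry 39/39 (tight).
From A_Bᵀ y = c: 2·y_varnish + 2·y_carpentry = 33; 4·y_varnish + 1·y_carpentry = 42.
Solving: y_varnish = 8.5, y_carpentry = 8.
tables enters the basis when its profit ≥ yᵀa₃ = 8.5·1 + 8·4 = 40.5.

40.5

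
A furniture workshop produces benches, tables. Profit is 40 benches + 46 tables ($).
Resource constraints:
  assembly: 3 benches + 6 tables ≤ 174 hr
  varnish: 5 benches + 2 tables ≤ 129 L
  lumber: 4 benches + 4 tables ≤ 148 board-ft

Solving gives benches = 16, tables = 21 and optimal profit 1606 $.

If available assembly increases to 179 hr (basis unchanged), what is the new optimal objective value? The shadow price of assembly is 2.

Δb = 5, so new z* = 1606 + (2)·(5) = 1606 + 10 = 1616.

1616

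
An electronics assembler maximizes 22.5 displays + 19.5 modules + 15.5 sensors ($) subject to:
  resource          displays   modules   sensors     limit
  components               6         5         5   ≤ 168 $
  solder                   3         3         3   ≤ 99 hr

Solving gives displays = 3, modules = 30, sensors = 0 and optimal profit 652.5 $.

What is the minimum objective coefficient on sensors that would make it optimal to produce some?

At the optimum: components uses 168 of 168 (binding); solder uses 99 of 99 (binding).
The binding rows give the dual system: 6·y_components + 3·y_solder = 22.5 and 5·y_components + 3·y_solder = 19.5.
Solving: y_components = 3, y_solder = 1.5.
sensors enters the basis when its profit ≥ yᵀa₃ = 3·5 + 1.5·3 = 19.5.

19.5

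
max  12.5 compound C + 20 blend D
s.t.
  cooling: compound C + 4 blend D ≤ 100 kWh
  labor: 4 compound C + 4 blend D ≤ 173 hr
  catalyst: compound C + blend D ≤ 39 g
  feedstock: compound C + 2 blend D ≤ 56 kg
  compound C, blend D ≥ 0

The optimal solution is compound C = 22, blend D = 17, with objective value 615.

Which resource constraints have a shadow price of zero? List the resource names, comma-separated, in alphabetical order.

cooling, labor

cooling: 90/100 (slack 10)
labor: 156/173 (slack 17)
catalyst: 39/39 (binding)
feedstock: 56/56 (binding)
By complementary slackness, a constraint with positive slack has shadow price 0 → cooling, labor.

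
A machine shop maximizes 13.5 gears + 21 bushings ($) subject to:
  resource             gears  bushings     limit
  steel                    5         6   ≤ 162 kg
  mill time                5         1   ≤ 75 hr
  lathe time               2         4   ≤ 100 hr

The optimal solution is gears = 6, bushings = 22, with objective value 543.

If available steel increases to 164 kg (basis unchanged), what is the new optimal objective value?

546

Check each constraint at x*: steel 162/162 (tight); mill time 52/75 (slack 23); lathe time 100/100 (tight).
By complementary slackness, y = 0 for the non-binding constraint.
Dual feasibility on the basic columns requires 5·y_steel + 2·y_lathe time = 13.5, 6·y_steel + 4·y_lathe time = 21.
This yields shadow prices y_steel = 1.5, y_lathe time = 3.
Δz = y_steel·Δb = 1.5 × (2) = 3, so new z* = 543 + 3 = 546.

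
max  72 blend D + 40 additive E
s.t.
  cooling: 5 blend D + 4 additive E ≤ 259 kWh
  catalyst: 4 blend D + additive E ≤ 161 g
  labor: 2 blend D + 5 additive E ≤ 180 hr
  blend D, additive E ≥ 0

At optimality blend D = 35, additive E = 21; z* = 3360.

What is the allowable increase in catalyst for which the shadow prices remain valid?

Binding constraints: cooling, catalyst. The basis is B = [[5,4],[4,1]] with det -11.
Per unit increase in catalyst, x* moves by d = (0.3636, -0.4545).
The basis stays optimal until additive E reaches 0; allowable increase = 46.2 g.

46.2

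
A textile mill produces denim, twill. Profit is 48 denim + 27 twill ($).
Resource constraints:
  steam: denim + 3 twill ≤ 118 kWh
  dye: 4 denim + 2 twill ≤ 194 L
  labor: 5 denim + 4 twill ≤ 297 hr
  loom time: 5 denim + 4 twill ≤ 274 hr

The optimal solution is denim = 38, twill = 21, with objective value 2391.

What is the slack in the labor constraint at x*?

23

labor used = 5·38 + 4·21 = 274; slack = 297 − 274 = 23.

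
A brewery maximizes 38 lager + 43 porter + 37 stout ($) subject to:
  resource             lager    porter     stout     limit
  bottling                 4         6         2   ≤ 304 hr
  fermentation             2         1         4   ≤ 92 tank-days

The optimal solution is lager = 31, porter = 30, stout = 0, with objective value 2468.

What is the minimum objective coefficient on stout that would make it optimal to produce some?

40

Check each constraint at x*: bottling 304/304 (tight); fermentation 92/92 (tight).
The binding rows give the dual system: 4·y_bottling + 2·y_fermentation = 38 and 6·y_bottling + 1·y_fermentation = 43.
This yields shadow prices y_bottling = 6, y_fermentation = 7.
stout enters the basis when its profit ≥ yᵀa₃ = 6·2 + 7·4 = 40.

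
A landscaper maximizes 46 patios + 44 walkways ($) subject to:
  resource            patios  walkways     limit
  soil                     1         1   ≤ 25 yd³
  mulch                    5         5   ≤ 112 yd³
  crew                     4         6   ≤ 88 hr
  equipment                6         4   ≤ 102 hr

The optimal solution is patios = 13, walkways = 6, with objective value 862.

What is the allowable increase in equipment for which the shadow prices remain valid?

30

Binding constraints: crew, equipment. The basis is B = [[4,6],[6,4]] with det -20.
Per unit increase in equipment, x* moves by d = (0.3, -0.2).
The basis stays optimal until walkways reaches 0; allowable increase = 30 hr.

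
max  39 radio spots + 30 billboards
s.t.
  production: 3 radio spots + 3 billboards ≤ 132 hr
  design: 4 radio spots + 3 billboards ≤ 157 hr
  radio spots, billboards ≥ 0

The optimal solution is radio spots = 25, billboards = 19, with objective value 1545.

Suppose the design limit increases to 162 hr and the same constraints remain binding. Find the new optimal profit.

At the optimum: production uses 132 of 132 (binding); design uses 157 of 157 (binding).
The binding rows give the dual system: 3·y_production + 4·y_design = 39 and 3·y_production + 3·y_design = 30.
This yields shadow prices y_production = 1, y_design = 9.
Δz = y_design·Δb = 9 × (5) = 45, so new z* = 1545 + 45 = 1590.

1590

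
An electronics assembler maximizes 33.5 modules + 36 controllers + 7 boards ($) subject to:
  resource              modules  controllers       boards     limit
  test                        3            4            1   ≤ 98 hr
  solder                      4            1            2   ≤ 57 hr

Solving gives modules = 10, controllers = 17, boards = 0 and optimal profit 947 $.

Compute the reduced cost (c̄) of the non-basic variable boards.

At the optimum: test uses 98 of 98 (binding); solder uses 57 of 57 (binding).
From A_Bᵀ y = c: 3·y_test + 4·y_solder = 33.5; 4·y_test + 1·y_solder = 36.
→ y_test = 8.5 and y_solder = 2.
Reduced cost of boards: c₃ − yᵀa₃ = 7 − (8.5·1 + 2·2) = 7 − 12.5 = -5.5.

-5.5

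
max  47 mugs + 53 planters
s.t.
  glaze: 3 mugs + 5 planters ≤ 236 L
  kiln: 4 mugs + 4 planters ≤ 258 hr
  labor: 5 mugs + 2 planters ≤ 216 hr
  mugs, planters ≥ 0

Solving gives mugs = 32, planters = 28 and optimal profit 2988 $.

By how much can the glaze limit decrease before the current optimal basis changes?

Binding constraints: glaze, labor. The basis is B = [[3,5],[5,2]] with det -19.
Per unit decrease in glaze, x* moves by d = (0.1053, -0.2632).
The basis stays optimal until planters reaches 0; allowable decrease = 106.4 L.

106.4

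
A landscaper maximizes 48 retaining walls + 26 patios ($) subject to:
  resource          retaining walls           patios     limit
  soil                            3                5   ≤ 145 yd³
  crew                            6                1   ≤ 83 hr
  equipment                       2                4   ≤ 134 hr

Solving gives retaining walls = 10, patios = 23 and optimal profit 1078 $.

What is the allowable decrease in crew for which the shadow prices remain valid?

Binding constraints: soil, crew. The basis is B = [[3,5],[6,1]] with det -27.
Per unit decrease in crew, x* moves by d = (-0.1852, 0.1111).
The basis stays optimal until retaining walls reaches 0; allowable decrease = 54 hr.

54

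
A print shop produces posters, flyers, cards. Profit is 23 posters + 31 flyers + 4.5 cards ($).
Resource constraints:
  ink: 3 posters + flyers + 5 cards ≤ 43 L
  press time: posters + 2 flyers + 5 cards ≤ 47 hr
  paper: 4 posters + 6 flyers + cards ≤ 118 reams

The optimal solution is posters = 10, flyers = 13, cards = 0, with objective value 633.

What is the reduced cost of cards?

-5.5

Binding: ink and paper. Non-binding: press time (11 unused).
By complementary slackness, y = 0 for the non-binding constraint.
From A_Bᵀ y = c: 3·y_ink + 4·y_paper = 23; 1·y_ink + 6·y_paper = 31.
This yields shadow prices y_ink = 1, y_paper = 5.
Reduced cost of cards: c₃ − yᵀa₃ = 4.5 − (1·5 + 5·1) = 4.5 − 10 = -5.5.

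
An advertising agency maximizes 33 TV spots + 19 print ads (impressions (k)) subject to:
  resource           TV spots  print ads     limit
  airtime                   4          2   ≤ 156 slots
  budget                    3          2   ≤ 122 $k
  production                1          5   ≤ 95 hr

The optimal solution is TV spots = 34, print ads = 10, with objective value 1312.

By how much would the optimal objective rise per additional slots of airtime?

At the optimum: airtime uses 156 of 156 (binding); budget uses 122 of 122 (binding); production uses 84 of 95 (slack = 11).
Since production is not tight, its dual is 0.
Dual feasibility on the basic columns requires 4·y_airtime + 3·y_budget = 33, 2·y_airtime + 2·y_budget = 19.
Solving: y_airtime = 4.5, y_budget = 5.
Shadow price of airtime = 4.5.

4.5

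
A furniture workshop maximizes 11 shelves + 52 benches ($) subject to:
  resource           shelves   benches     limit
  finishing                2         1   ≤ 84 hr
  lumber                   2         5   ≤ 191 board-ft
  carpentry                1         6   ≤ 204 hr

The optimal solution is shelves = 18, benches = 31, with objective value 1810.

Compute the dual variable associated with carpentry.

Binding: lumber and carpentry. Non-binding: finishing (17 unused).
By complementary slackness, y = 0 for the non-binding constraint.
From A_Bᵀ y = c: 2·y_lumber + 1·y_carpentry = 11; 5·y_lumber + 6·y_carpentry = 52.
Solving: y_lumber = 2, y_carpentry = 7.
Shadow price of carpentry = 7.

7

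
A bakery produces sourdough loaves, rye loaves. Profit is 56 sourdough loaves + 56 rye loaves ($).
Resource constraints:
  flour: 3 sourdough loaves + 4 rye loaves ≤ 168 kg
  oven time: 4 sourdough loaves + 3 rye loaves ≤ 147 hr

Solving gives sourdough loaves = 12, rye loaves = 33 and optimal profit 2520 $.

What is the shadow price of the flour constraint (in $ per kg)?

Both flour and oven time are binding at x*.
The binding rows give the dual system: 3·y_flour + 4·y_oven time = 56 and 4·y_flour + 3·y_oven time = 56.
This yields shadow prices y_flour = 8, y_oven time = 8.
Shadow price of flour = 8.

8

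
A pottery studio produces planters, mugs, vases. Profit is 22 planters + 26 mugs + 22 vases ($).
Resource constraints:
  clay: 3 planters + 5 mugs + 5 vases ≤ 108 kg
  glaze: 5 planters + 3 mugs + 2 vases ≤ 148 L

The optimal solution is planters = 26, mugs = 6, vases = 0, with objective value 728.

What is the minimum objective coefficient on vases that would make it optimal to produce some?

Check each constraint at x*: clay 108/108 (tight); glaze 148/148 (tight).
Dual feasibility on the basic columns requires 3·y_clay + 5·y_glaze = 22, 5·y_clay + 3·y_glaze = 26.
Solving: y_clay = 4, y_glaze = 2.
vases enters the basis when its profit ≥ yᵀa₃ = 4·5 + 2·2 = 24.

24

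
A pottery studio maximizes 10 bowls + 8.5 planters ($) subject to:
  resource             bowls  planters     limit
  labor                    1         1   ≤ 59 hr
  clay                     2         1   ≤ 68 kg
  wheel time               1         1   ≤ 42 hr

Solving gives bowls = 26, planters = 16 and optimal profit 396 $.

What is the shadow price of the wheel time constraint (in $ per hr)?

At the optimum: labor uses 42 of 59 (slack = 17); clay uses 68 of 68 (binding); wheel time uses 42 of 42 (binding).
Since labor is not tight, its dual is 0.
Dual feasibility on the basic columns requires 2·y_clay + 1·y_wheel time = 10, 1·y_clay + 1·y_wheel time = 8.5.
→ y_clay = 1.5 and y_wheel time = 7.
Shadow price of wheel time = 7.

7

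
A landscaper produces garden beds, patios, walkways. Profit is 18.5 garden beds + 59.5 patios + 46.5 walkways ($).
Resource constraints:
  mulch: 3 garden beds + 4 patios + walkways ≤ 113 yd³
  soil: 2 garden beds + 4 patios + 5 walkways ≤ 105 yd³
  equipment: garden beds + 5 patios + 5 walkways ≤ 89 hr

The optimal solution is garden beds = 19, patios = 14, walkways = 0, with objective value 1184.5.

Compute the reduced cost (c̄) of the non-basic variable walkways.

-4

Binding: mulch and equipment. Non-binding: soil (11 unused).
Since soil is not tight, its dual is 0.
From A_Bᵀ y = c: 3·y_mulch + 1·y_equipment = 18.5; 4·y_mulch + 5·y_equipment = 59.5.
This yields shadow prices y_mulch = 3, y_equipment = 9.5.
Reduced cost of walkways: c₃ − yᵀa₃ = 46.5 − (3·1 + 9.5·5) = 46.5 − 50.5 = -4.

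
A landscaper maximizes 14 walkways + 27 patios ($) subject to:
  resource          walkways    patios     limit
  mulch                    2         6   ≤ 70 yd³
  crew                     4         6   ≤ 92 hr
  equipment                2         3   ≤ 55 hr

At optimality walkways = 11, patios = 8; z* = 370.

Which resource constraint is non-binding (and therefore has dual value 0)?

equipment

mulch: 70/70 (binding)
crew: 92/92 (binding)
equipment: 46/55 (slack 9)
By complementary slackness, a constraint with positive slack has shadow price 0 → equipment.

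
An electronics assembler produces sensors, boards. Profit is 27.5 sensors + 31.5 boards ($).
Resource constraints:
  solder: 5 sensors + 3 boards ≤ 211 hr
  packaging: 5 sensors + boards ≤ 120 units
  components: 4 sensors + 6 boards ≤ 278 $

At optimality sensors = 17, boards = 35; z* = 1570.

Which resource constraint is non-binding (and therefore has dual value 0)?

solder: 190/211 (slack 21)
packaging: 120/120 (binding)
components: 278/278 (binding)
By complementary slackness, a constraint with positive slack has shadow price 0 → solder.

solder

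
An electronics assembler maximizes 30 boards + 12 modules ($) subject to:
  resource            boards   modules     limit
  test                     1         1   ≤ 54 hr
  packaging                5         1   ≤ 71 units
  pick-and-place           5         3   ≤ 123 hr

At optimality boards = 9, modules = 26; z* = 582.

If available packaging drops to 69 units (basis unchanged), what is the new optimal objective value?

Check each constraint at x*: test 35/54 (slack 19); packaging 71/71 (tight); pick-and-place 123/123 (tight).
Since test is not tight, its dual is 0.
From A_Bᵀ y = c: 5·y_packaging + 5·y_pick-and-place = 30; 1·y_packaging + 3·y_pick-and-place = 12.
This yields shadow prices y_packaging = 3, y_pick-and-place = 3.
Δz = y_packaging·Δb = 3 × (-2) = -6, so new z* = 582 − 6 = 576.

576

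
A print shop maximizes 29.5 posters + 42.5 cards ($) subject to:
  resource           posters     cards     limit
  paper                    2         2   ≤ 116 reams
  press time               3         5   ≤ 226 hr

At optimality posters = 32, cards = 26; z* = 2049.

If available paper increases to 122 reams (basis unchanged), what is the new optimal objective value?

Check each constraint at x*: paper 116/116 (tight); press time 226/226 (tight).
From A_Bᵀ y = c: 2·y_paper + 3·y_press time = 29.5; 2·y_paper + 5·y_press time = 42.5.
This yields shadow prices y_paper = 5, y_press time = 6.5.
Δz = y_paper·Δb = 5 × (6) = 30, so new z* = 2049 + 30 = 2079.

2079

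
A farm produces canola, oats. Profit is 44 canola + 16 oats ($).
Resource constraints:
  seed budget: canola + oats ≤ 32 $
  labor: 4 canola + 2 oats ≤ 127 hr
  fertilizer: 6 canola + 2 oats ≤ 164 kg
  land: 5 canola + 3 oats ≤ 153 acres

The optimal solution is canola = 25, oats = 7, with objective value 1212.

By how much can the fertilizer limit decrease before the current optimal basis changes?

Binding constraints: seed budget, fertilizer. The basis is B = [[1,1],[6,2]] with det -4.
Per unit decrease in fertilizer, x* moves by d = (-0.25, 0.25).
The basis stays optimal until canola reaches 0; allowable decrease = 100 kg.

100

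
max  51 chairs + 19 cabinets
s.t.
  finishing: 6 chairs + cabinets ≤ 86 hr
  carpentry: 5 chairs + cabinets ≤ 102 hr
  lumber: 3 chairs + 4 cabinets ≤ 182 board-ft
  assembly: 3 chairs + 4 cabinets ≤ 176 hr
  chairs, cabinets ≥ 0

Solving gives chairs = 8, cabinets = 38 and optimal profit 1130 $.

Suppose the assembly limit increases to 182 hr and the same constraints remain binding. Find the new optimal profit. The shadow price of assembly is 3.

1148

Δb = 6, so new z* = 1130 + (3)·(6) = 1130 + 18 = 1148.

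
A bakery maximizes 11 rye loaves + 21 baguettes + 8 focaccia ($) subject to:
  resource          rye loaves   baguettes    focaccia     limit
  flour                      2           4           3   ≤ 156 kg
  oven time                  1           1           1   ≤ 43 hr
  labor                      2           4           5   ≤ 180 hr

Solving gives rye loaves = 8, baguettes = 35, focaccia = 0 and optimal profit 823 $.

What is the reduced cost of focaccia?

Check each constraint at x*: flour 156/156 (tight); oven time 43/43 (tight); labor 156/180 (slack 24).
By complementary slackness, y = 0 for the non-binding constraint.
Dual feasibility on the basic columns requires 2·y_flour + 1·y_oven time = 11, 4·y_flour + 1·y_oven time = 21.
→ y_flour = 5 and y_oven time = 1.
Reduced cost of focaccia: c₃ − yᵀa₃ = 8 − (5·3 + 1·1) = 8 − 16 = -8.

-8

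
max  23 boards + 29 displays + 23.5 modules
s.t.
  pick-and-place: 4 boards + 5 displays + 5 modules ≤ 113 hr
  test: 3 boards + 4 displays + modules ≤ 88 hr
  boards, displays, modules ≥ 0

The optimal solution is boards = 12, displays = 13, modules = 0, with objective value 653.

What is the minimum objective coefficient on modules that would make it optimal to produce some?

Check each constraint at x*: pick-and-place 113/113 (tight); test 88/88 (tight).
Dual feasibility on the basic columns requires 4·y_pick-and-place + 3·y_test = 23, 5·y_pick-and-place + 4·y_test = 29.
This yields shadow prices y_pick-and-place = 5, y_test = 1.
modules enters the basis when its profit ≥ yᵀa₃ = 5·5 + 1·1 = 26.

26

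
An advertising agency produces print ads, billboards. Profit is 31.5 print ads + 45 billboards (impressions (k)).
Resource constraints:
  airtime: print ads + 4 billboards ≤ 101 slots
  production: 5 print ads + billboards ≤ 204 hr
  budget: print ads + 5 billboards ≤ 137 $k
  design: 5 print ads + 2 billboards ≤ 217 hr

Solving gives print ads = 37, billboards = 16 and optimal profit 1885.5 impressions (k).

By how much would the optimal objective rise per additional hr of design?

Check each constraint at x*: airtime 101/101 (tight); production 201/204 (slack 3); budget 117/137 (slack 20); design 217/217 (tight).
By complementary slackness, y = 0 for the non-binding constraints.
From A_Bᵀ y = c: 1·y_airtime + 5·y_design = 31.5; 4·y_airtime + 2·y_design = 45.
This yields shadow prices y_airtime = 9, y_design = 4.5.
Shadow price of design = 4.5.

4.5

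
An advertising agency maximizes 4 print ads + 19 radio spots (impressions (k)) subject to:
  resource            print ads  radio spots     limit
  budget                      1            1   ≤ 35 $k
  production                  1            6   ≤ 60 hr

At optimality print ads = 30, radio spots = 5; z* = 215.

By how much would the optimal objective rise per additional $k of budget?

Check each constraint at x*: budget 35/35 (tight); production 60/60 (tight).
From A_Bᵀ y = c: 1·y_budget + 1·y_production = 4; 1·y_budget + 6·y_production = 19.
Solving: y_budget = 1, y_production = 3.
Shadow price of budget = 1.

1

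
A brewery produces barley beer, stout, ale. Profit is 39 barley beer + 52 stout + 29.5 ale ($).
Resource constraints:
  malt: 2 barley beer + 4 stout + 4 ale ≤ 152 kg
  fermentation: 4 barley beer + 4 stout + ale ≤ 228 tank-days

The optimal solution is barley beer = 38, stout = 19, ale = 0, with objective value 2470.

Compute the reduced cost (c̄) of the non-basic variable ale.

Check each constraint at x*: malt 152/152 (tight); fermentation 228/228 (tight).
From A_Bᵀ y = c: 2·y_malt + 4·y_fermentation = 39; 4·y_malt + 4·y_fermentation = 52.
→ y_malt = 6.5 and y_fermentation = 6.5.
Reduced cost of ale: c₃ − yᵀa₃ = 29.5 − (6.5·4 + 6.5·1) = 29.5 − 32.5 = -3.

-3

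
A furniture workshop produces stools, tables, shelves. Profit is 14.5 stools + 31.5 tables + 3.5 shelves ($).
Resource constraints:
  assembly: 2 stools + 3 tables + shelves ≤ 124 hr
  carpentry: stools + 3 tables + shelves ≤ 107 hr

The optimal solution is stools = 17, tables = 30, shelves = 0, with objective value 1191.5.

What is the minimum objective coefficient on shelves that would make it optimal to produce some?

10.5

Check each constraint at x*: assembly 124/124 (tight); carpentry 107/107 (tight).
The binding rows give the dual system: 2·y_assembly + 1·y_carpentry = 14.5 and 3·y_assembly + 3·y_carpentry = 31.5.
→ y_assembly = 4 and y_carpentry = 6.5.
shelves enters the basis when its profit ≥ yᵀa₃ = 4·1 + 6.5·1 = 10.5.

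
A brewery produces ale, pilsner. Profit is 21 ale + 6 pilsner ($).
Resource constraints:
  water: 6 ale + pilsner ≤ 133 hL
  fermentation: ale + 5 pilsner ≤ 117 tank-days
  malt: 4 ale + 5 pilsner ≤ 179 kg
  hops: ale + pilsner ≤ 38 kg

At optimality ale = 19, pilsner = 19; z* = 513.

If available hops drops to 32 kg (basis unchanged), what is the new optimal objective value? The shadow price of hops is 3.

495

Δb = -6, so new z* = 513 + (3)·(-6) = 513 − 18 = 495.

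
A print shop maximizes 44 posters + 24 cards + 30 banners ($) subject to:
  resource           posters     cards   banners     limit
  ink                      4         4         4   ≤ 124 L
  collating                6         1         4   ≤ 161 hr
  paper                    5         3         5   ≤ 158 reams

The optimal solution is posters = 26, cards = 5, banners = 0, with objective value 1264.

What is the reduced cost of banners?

Check each constraint at x*: ink 124/124 (tight); collating 161/161 (tight); paper 145/158 (slack 13).
Since paper is not tight, its dual is 0.
From A_Bᵀ y = c: 4·y_ink + 6·y_collating = 44; 4·y_ink + 1·y_collating = 24.
→ y_ink = 5 and y_collating = 4.
Reduced cost of banners: c₃ − yᵀa₃ = 30 − (5·4 + 4·4) = 30 − 36 = -6.

-6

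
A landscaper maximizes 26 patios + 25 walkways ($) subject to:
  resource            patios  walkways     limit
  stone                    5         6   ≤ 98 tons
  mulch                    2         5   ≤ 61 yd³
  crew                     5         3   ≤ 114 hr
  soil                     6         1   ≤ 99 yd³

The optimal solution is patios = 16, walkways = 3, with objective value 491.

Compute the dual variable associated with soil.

1

At the optimum: stone uses 98 of 98 (binding); mulch uses 47 of 61 (slack = 14); crew uses 89 of 114 (slack = 25); soil uses 99 of 99 (binding).
Since mulch, crew are not tight, their duals are 0.
From A_Bᵀ y = c: 5·y_stone + 6·y_soil = 26; 6·y_stone + 1·y_soil = 25.
→ y_stone = 4 and y_soil = 1.
Shadow price of soil = 1.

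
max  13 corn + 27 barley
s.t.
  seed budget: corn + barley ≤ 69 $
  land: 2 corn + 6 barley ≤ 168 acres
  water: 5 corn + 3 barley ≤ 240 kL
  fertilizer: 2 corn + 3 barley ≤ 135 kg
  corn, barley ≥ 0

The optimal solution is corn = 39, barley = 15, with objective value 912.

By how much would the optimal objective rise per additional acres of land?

4

Check each constraint at x*: seed budget 54/69 (slack 15); land 168/168 (tight); water 240/240 (tight); fertilizer 123/135 (slack 12).
Since seed budget, fertilizer are not tight, their duals are 0.
Dual feasibility on the basic columns requires 2·y_land + 5·y_water = 13, 6·y_land + 3·y_water = 27.
This yields shadow prices y_land = 4, y_water = 1.
Shadow price of land = 4.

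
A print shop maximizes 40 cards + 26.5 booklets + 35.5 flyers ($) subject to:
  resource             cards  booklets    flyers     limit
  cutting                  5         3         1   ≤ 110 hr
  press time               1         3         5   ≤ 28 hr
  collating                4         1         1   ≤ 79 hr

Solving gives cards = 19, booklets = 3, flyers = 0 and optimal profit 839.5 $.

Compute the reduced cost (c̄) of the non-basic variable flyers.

-3

At the optimum: cutting uses 104 of 110 (slack = 6); press time uses 28 of 28 (binding); collating uses 79 of 79 (binding).
By complementary slackness, y = 0 for the non-binding constraint.
From A_Bᵀ y = c: 1·y_press time + 4·y_collating = 40; 3·y_press time + 1·y_collating = 26.5.
This yields shadow prices y_press time = 6, y_collating = 8.5.
Reduced cost of flyers: c₃ − yᵀa₃ = 35.5 − (6·5 + 8.5·1) = 35.5 − 38.5 = -3.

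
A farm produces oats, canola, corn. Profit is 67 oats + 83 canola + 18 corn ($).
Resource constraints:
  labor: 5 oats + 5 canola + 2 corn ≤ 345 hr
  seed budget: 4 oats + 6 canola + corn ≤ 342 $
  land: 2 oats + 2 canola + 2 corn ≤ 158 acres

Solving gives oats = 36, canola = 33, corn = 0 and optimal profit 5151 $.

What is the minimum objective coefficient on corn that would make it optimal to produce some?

Check each constraint at x*: labor 345/345 (tight); seed budget 342/342 (tight); land 138/158 (slack 20).
Slack constraints have shadow price 0 (complementary slackness).
From A_Bᵀ y = c: 5·y_labor + 4·y_seed budget = 67; 5·y_labor + 6·y_seed budget = 83.
This yields shadow prices y_labor = 7, y_seed budget = 8.
corn enters the basis when its profit ≥ yᵀa₃ = 7·2 + 8·1 = 22.

22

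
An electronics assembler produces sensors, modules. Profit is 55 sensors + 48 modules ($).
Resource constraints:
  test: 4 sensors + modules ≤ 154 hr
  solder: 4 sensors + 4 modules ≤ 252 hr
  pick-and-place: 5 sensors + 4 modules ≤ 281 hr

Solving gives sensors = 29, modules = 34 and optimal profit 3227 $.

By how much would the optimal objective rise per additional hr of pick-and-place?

Binding: solder and pick-and-place. Non-binding: test (4 unused).
By complementary slackness, y = 0 for the non-binding constraint.
Dual feasibility on the basic columns requires 4·y_solder + 5·y_pick-and-place = 55, 4·y_solder + 4·y_pick-and-place = 48.
→ y_solder = 5 and y_pick-and-place = 7.
Shadow price of pick-and-place = 7.

7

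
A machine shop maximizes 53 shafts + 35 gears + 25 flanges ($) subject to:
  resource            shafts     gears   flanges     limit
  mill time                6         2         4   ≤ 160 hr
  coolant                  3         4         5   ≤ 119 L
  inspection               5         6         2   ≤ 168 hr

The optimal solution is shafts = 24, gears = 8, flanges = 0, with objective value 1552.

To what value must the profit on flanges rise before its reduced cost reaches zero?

30

Check each constraint at x*: mill time 160/160 (tight); coolant 104/119 (slack 15); inspection 168/168 (tight).
Slack constraints have shadow price 0 (complementary slackness).
From A_Bᵀ y = c: 6·y_mill time + 5·y_inspection = 53; 2·y_mill time + 6·y_inspection = 35.
This yields shadow prices y_mill time = 5.5, y_inspection = 4.
flanges enters the basis when its profit ≥ yᵀa₃ = 5.5·4 + 4·2 = 30.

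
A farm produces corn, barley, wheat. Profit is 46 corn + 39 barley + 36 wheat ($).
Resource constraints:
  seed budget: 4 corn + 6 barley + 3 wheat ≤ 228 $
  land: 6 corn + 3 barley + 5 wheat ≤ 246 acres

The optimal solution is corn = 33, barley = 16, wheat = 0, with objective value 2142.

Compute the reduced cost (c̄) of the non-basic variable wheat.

-1

Check each constraint at x*: seed budget 228/228 (tight); land 246/246 (tight).
From A_Bᵀ y = c: 4·y_seed budget + 6·y_land = 46; 6·y_seed budget + 3·y_land = 39.
→ y_seed budget = 4 and y_land = 5.
Reduced cost of wheat: c₃ − yᵀa₃ = 36 − (4·3 + 5·5) = 36 − 37 = -1.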